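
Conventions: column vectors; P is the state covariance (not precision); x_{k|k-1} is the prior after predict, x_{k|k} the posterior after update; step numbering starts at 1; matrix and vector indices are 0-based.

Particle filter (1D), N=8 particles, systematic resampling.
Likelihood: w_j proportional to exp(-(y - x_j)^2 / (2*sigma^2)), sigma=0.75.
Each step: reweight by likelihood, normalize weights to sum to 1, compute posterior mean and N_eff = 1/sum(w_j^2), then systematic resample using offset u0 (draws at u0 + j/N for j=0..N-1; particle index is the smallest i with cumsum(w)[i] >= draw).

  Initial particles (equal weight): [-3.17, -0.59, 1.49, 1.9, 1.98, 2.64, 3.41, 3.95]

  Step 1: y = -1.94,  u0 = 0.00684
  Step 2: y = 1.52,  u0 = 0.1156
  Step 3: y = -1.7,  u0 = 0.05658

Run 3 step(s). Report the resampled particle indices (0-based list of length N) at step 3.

resampled_idx = [0, 1, 2, 3, 4, 5, 6, 7]

step 1: w=[0.5683, 0.4316, 0.0001, 0.0000, 0.0000, 0.0000, 0.0000, 0.0000]  mean=-2.0561  Neff=1.9636  idx=[0, 0, 0, 0, 0, 1, 1, 1]
step 2: w=[0.0000, 0.0000, 0.0000, 0.0000, 0.0000, 0.3333, 0.3333, 0.3333]  mean=-0.5900  Neff=3.0000  idx=[5, 5, 6, 6, 6, 7, 7, 7]
step 3: w=[0.1250, 0.1250, 0.1250, 0.1250, 0.1250, 0.1250, 0.1250, 0.1250]  mean=-0.5900  Neff=8.0000  idx=[0, 1, 2, 3, 4, 5, 6, 7]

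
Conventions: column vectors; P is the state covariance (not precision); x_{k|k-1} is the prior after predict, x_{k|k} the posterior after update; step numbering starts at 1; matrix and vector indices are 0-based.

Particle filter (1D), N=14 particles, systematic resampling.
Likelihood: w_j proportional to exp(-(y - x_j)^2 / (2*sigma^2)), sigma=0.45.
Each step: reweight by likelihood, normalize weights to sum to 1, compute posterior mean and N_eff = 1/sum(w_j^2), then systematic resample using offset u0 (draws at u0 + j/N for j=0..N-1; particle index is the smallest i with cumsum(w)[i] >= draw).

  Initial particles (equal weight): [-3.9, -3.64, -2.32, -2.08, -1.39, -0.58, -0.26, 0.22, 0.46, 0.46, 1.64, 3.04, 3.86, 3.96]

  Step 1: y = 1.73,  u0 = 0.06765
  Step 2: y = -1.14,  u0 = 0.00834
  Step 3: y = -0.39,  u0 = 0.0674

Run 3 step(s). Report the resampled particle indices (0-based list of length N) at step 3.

step 1: w=[0.0000, 0.0000, 0.0000, 0.0000, 0.0000, 0.0000, 0.0001, 0.0035, 0.0180, 0.0180, 0.9465, 0.0140, 0.0000, 0.0000]  mean=1.6121  Neff=1.1152  idx=[10, 10, 10, 10, 10, 10, 10, 10, 10, 10, 10, 10, 10, 11]
step 2: w=[0.0769, 0.0769, 0.0769, 0.0769, 0.0769, 0.0769, 0.0769, 0.0769, 0.0769, 0.0769, 0.0769, 0.0769, 0.0769, 0.0000]  mean=1.6400  Neff=13.0000  idx=[0, 1, 1, 2, 3, 4, 5, 6, 7, 8, 9, 10, 11, 12]
step 3: w=[0.0714, 0.0714, 0.0714, 0.0714, 0.0714, 0.0714, 0.0714, 0.0714, 0.0714, 0.0714, 0.0714, 0.0714, 0.0714, 0.0714]  mean=1.6400  Neff=14.0000  idx=[0, 1, 2, 3, 4, 5, 6, 7, 8, 9, 10, 11, 12, 13]

resampled_idx = [0, 1, 2, 3, 4, 5, 6, 7, 8, 9, 10, 11, 12, 13]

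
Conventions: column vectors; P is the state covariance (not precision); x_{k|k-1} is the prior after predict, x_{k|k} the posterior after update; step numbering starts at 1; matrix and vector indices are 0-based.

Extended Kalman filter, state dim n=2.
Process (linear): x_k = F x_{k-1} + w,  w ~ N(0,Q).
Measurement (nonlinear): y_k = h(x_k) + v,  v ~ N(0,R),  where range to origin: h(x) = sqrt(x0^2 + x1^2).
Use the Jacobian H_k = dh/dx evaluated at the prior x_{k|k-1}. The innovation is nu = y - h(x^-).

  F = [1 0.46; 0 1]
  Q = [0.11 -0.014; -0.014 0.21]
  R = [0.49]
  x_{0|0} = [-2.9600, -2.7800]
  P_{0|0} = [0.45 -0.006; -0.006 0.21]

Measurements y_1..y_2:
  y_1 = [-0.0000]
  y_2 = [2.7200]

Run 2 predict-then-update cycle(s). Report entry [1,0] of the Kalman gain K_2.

step 1: x^-=[-4.2388, -2.7800]  P^-=[0.5989 0.0766; 0.0766 0.4200]  H_jac=[-0.8362 -0.5484]  S=[1.1054]  K=[-0.4911; -0.2663]  nu=[-5.0691]  x^+=[-1.7494, -1.4299]  P^+=[0.3323 -0.0680; -0.0680 0.3416]
step 2: x^-=[-2.4072, -1.4299]  P^-=[0.4521 0.0752; 0.0752 0.5516]  H_jac=[-0.8598 -0.5107]  S=[1.0341]  K=[-0.4130; -0.3349]  nu=[-0.0799]  x^+=[-2.3742, -1.4032]  P^+=[0.2757 -0.0679; -0.0679 0.4356]

K[1,0] = -0.3349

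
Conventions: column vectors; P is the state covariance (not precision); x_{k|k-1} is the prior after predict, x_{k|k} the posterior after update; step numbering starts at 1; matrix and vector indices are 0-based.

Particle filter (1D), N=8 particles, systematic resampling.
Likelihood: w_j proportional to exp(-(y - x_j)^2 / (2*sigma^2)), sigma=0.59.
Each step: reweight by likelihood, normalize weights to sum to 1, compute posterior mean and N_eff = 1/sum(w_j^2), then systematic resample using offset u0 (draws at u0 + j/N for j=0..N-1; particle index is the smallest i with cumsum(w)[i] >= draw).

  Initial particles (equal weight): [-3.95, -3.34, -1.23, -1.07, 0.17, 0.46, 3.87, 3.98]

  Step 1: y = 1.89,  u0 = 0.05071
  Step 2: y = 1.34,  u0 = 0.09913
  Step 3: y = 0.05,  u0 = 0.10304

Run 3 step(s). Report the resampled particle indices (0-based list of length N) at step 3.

step 1: w=[0.0000, 0.0000, 0.0000, 0.0000, 0.1962, 0.7286, 0.0493, 0.0259]  mean=0.6622  Neff=1.7469  idx=[4, 4, 5, 5, 5, 5, 5, 6]
step 2: w=[0.0728, 0.0728, 0.1709, 0.1709, 0.1709, 0.1709, 0.1709, 0.0001]  mean=0.4180  Neff=6.3857  idx=[1, 2, 3, 3, 4, 5, 6, 6]
step 3: w=[0.1512, 0.1213, 0.1213, 0.1213, 0.1213, 0.1213, 0.1213, 0.1213]  mean=0.4161  Neff=7.9501  idx=[0, 1, 2, 3, 4, 5, 6, 7]

resampled_idx = [0, 1, 2, 3, 4, 5, 6, 7]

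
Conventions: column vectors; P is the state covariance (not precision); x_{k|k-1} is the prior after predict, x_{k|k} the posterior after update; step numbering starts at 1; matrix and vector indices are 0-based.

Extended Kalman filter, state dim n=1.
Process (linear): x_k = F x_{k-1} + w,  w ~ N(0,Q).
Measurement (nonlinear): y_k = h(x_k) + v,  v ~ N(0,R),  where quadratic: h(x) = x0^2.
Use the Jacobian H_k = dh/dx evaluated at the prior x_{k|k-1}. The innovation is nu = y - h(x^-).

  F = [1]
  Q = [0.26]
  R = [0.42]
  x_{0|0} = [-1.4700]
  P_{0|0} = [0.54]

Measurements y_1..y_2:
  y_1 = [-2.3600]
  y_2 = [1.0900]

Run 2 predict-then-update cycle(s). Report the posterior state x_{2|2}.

x_post = [-0.0525]

step 1: x^-=[-1.4700]  P^-=[0.8000]  H_jac=[-2.9400]  S=[7.3349]  K=[-0.3207]  nu=[-4.5209]  x^+=[-0.0203]  P^+=[0.0458]
step 2: x^-=[-0.0203]  P^-=[0.3058]  H_jac=[-0.0407]  S=[0.4205]  K=[-0.0296]  nu=[1.0896]  x^+=[-0.0525]  P^+=[0.3054]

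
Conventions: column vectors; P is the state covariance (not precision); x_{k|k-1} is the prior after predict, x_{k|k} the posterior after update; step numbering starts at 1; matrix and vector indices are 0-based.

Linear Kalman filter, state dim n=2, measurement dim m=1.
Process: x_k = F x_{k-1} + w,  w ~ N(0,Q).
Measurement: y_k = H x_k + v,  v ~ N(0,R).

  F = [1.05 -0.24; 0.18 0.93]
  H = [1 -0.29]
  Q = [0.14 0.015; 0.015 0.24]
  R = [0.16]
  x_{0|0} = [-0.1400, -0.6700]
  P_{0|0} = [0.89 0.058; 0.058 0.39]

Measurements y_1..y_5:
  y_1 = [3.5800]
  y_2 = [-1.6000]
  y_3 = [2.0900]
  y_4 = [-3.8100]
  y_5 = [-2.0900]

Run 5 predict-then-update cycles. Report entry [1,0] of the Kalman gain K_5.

step 1: x^-=[0.0138, -0.6483]  P^-=[1.1145 0.1503; 0.1503 0.6256]  S=[1.2399]  K=[0.8637; -0.0251]  nu=[3.3782]  x^+=[2.9315, -0.7331]  P^+=[0.1896 0.1772; 0.1772 0.6248]
step 2: x^-=[3.2540, -0.1541]  P^-=[0.2957 0.0767; 0.0767 0.8458]  S=[0.4823]  K=[0.5669; -0.3495]  nu=[-4.8987]  x^+=[0.4768, 1.5579]  P^+=[0.1407 0.1723; 0.1723 0.7869]
step 3: x^-=[0.1268, 1.5346]  P^-=[0.2536 0.0267; 0.0267 0.9829]  S=[0.4807]  K=[0.5114; -0.5373]  nu=[2.4083]  x^+=[1.3583, 0.2407]  P^+=[0.1279 0.1588; 0.1588 0.8441]
step 4: x^-=[1.3684, 0.4684]  P^-=[0.2496 -0.0010; -0.0010 1.0274]  S=[0.4965]  K=[0.5032; -0.6020]  nu=[-5.0426]  x^+=[-1.1689, 3.5042]  P^+=[0.1238 0.1494; 0.1494 0.8474]
step 5: x^-=[-2.0684, 3.0485]  P^-=[0.2500 -0.0113; -0.0113 1.0269]  S=[0.5029]  K=[0.5036; -0.6146]  nu=[0.8624]  x^+=[-1.6340, 2.5185]  P^+=[0.1225 0.1444; 0.1444 0.8370]

K[1,0] = -0.6146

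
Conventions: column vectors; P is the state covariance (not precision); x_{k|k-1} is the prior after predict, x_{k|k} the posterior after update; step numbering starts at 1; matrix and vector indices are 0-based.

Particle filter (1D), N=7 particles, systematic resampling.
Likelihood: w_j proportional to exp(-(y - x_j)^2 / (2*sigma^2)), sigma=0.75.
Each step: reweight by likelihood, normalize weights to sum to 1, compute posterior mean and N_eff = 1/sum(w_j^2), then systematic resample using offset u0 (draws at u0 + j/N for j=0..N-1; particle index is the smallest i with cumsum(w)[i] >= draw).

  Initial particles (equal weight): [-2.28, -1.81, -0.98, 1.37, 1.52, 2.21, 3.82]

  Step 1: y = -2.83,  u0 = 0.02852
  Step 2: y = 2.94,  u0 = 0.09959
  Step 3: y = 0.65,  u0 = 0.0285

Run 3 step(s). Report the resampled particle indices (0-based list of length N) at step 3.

step 1: w=[0.6323, 0.3282, 0.0395, 0.0000, 0.0000, 0.0000, 0.0000]  mean=-2.0744  Neff=1.9642  idx=[0, 0, 0, 0, 0, 1, 1]
step 2: w=[0.0075, 0.0075, 0.0075, 0.0075, 0.0075, 0.4813, 0.4813]  mean=-1.8276  Neff=2.1570  idx=[5, 5, 5, 6, 6, 6, 6]
step 3: w=[0.1429, 0.1429, 0.1429, 0.1429, 0.1429, 0.1429, 0.1429]  mean=-1.8100  Neff=7.0000  idx=[0, 1, 2, 3, 4, 5, 6]

resampled_idx = [0, 1, 2, 3, 4, 5, 6]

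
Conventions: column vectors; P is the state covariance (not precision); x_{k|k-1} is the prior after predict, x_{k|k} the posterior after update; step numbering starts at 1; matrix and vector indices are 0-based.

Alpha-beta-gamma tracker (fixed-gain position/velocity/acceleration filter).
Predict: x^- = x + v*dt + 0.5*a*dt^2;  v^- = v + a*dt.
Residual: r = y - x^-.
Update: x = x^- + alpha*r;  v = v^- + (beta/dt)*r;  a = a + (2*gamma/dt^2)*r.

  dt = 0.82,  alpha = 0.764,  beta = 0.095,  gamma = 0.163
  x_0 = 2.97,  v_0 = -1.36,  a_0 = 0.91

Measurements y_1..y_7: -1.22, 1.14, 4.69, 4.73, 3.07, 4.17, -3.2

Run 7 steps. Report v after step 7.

step 1: x_pred=2.1607  r=-3.3807  x^+=-0.4221  v^+=-1.0055  a^+=-0.7291
step 2: x_pred=-1.4918  r=2.6318  x^+=0.5189  v^+=-1.2984  a^+=0.5469
step 3: x_pred=-0.3619  r=5.0519  x^+=3.4977  v^+=-0.2647  a^+=2.9962
step 4: x_pred=4.2880  r=0.4420  x^+=4.6257  v^+=2.2434  a^+=3.2105
step 5: x_pred=7.5446  r=-4.4746  x^+=4.1260  v^+=4.3576  a^+=1.0411
step 6: x_pred=8.0492  r=-3.8792  x^+=5.0855  v^+=4.7618  a^+=-0.8397
step 7: x_pred=8.7079  r=-11.9079  x^+=-0.3897  v^+=2.6937  a^+=-6.6130

v_post = 2.6937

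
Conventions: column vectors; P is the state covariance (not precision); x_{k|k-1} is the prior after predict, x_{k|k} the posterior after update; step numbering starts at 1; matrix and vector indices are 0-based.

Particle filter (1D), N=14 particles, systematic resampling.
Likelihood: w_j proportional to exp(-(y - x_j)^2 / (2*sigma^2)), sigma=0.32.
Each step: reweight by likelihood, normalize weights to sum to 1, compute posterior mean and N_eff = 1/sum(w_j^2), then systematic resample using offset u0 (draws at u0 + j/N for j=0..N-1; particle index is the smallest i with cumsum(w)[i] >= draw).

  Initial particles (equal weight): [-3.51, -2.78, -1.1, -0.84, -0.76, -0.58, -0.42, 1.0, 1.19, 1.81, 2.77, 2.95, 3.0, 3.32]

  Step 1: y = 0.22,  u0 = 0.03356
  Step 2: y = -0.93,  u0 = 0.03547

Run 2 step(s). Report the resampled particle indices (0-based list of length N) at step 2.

step 1: w=[0.0000, 0.0000, 0.0008, 0.0163, 0.0362, 0.1729, 0.5324, 0.2017, 0.0398, 0.0000, 0.0000, 0.0000, 0.0000, 0.0000]  mean=-0.1169  Neff=2.7997  idx=[4, 5, 5, 6, 6, 6, 6, 6, 6, 6, 6, 7, 7, 8]
step 2: w=[0.2060, 0.1305, 0.1305, 0.0666, 0.0666, 0.0666, 0.0666, 0.0666, 0.0666, 0.0666, 0.0666, 0.0000, 0.0000, 0.0000]  mean=-0.5318  Neff=8.9279  idx=[0, 0, 0, 1, 1, 2, 2, 4, 5, 6, 7, 8, 9, 10]

resampled_idx = [0, 0, 0, 1, 1, 2, 2, 4, 5, 6, 7, 8, 9, 10]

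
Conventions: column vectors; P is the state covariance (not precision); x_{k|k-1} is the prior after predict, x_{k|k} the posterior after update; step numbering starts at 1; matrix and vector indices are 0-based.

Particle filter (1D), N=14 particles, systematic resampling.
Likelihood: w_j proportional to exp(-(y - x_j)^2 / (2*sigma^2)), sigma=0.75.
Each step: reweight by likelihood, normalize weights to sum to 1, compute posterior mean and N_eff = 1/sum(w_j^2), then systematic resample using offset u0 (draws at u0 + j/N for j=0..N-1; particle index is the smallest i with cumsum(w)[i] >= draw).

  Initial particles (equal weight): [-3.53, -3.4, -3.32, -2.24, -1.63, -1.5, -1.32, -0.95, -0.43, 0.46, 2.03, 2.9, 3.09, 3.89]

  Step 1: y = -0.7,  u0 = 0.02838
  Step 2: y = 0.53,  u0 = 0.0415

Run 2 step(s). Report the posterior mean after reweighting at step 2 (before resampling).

step 1: w=[0.0002, 0.0004, 0.0006, 0.0300, 0.1144, 0.1397, 0.1753, 0.2334, 0.2312, 0.0746, 0.0003, 0.0000, 0.0000, 0.0000]  mean=-0.9845  Neff=5.6267  idx=[3, 4, 5, 5, 6, 6, 6, 7, 7, 7, 8, 8, 8, 9]
step 2: w=[0.0004, 0.0053, 0.0087, 0.0087, 0.0161, 0.0161, 0.0161, 0.0482, 0.0482, 0.0482, 0.1490, 0.1490, 0.1490, 0.3367]  mean=-0.2744  Neff=5.3214  idx=[5, 7, 9, 10, 10, 11, 11, 12, 12, 13, 13, 13, 13, 13]

post_mean = -0.2744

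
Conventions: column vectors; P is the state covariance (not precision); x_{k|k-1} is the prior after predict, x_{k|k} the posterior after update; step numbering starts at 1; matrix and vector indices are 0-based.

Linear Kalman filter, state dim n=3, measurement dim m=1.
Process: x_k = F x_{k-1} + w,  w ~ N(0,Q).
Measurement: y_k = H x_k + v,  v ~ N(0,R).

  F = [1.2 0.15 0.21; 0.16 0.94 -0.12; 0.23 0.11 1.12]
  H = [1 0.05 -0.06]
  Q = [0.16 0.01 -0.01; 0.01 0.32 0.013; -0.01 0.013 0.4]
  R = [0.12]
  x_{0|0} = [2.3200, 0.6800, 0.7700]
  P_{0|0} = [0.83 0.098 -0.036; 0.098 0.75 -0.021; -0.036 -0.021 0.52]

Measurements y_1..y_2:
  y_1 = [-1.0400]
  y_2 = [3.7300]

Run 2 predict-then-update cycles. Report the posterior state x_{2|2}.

step 1: x^-=[3.0477, 0.9180, 1.4708]  P^-=[1.4108 0.3751 0.3159; 0.3751 1.0470 0.0468; 0.3159 0.0468 1.0865]  S=[1.5367]  K=[0.9180; 0.2763; 0.1647]  nu=[-4.0454]  x^+=[-0.6658, -0.1999, 0.8045]  P^+=[0.1159 -0.0147 0.0836; -0.0147 0.9297 -0.0231; 0.0836 -0.0231 1.0448]
step 2: x^-=[-0.6600, -0.3910, 0.7259]  P^-=[0.4293 0.1067 0.3926; 0.1067 1.1571 -0.0418; 0.3926 -0.0418 1.7646]  S=[0.5223]  K=[0.7870; 0.3198; 0.5449]  nu=[4.4531]  x^+=[2.8445, 1.0332, 3.1526]  P^+=[0.1058 -0.0248 0.1686; -0.0248 1.1036 -0.1329; 0.1686 -0.1329 1.6095]

x_post = [2.8445, 1.0332, 3.1526]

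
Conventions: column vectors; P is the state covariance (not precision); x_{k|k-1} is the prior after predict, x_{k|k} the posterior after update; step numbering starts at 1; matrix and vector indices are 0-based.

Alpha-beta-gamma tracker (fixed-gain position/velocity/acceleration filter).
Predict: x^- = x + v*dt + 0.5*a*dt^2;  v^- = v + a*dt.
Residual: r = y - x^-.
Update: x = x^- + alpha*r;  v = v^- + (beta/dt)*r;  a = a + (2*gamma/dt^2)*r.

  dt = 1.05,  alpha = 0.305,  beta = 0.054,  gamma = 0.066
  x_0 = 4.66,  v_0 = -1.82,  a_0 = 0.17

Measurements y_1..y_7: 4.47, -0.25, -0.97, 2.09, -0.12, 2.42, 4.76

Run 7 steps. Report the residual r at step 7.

step 1: x_pred=2.8427  r=1.6273  x^+=3.3390  v^+=-1.5578  a^+=0.3648
step 2: x_pred=1.9044  r=-2.1544  x^+=1.2473  v^+=-1.2855  a^+=0.1069
step 3: x_pred=-0.0436  r=-0.9264  x^+=-0.3261  v^+=-1.2210  a^+=-0.0040
step 4: x_pred=-1.6103  r=3.7003  x^+=-0.4817  v^+=-1.0349  a^+=0.4390
step 5: x_pred=-1.3264  r=1.2064  x^+=-0.9584  v^+=-0.5119  a^+=0.5834
step 6: x_pred=-1.1743  r=3.5943  x^+=-0.0780  v^+=0.2856  a^+=1.0138
step 7: x_pred=0.7806  r=3.9794  x^+=1.9943  v^+=1.5547  a^+=1.4902

resid = 3.9794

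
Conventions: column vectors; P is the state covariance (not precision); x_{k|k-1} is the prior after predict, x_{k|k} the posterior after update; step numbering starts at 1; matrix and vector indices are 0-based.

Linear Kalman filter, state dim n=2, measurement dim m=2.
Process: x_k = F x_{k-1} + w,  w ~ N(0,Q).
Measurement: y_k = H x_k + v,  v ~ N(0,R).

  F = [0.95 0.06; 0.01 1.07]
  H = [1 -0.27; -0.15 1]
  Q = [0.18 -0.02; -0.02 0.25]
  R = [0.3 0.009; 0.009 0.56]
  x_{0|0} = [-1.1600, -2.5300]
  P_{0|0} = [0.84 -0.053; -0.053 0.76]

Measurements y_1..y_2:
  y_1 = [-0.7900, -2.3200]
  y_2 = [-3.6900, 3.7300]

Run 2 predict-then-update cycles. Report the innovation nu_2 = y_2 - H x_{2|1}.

step 1: x^-=[-1.2538, -2.7187]  P^-=[0.9348 -0.0171; -0.0171 1.1191]  S=[1.3256 -0.4512; -0.4512 1.7052]  K=[0.7443 0.1047; -0.0187 0.6528]  nu=[-0.2702, 0.2106]  x^+=[-1.4329, -2.5762]  P^+=[0.2521 0.1031; 0.1031 0.3809]
step 2: x^-=[-1.5158, -2.7708]  P^-=[0.4206 0.1117; 0.1117 0.6883]  S=[0.7105 -0.1237; -0.1237 1.2242]  K=[0.5665 0.0970; -0.0090 0.5476]  nu=[-2.9223, 6.2734]  x^+=[-2.5629, 0.6910]  P^+=[0.1947 0.0886; 0.0886 0.3199]

innov = [-2.9223, 6.2734]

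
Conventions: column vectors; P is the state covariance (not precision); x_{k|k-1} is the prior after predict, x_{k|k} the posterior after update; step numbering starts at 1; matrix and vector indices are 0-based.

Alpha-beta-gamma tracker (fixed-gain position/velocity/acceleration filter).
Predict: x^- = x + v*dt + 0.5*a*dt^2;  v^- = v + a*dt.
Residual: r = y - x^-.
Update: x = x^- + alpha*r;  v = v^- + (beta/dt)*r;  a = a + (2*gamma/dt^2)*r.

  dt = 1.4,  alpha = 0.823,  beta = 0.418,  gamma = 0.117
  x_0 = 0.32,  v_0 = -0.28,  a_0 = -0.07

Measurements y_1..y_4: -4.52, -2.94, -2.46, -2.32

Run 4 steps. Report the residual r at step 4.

resid = 1.3638

step 1: x_pred=-0.1406  r=-4.3794  x^+=-3.7448  v^+=-1.6856  a^+=-0.5928
step 2: x_pred=-6.6856  r=3.7456  x^+=-3.6030  v^+=-1.3972  a^+=-0.1457
step 3: x_pred=-5.7018  r=3.2418  x^+=-3.0338  v^+=-0.6332  a^+=0.2414
step 4: x_pred=-3.6838  r=1.3638  x^+=-2.5614  v^+=0.1119  a^+=0.4042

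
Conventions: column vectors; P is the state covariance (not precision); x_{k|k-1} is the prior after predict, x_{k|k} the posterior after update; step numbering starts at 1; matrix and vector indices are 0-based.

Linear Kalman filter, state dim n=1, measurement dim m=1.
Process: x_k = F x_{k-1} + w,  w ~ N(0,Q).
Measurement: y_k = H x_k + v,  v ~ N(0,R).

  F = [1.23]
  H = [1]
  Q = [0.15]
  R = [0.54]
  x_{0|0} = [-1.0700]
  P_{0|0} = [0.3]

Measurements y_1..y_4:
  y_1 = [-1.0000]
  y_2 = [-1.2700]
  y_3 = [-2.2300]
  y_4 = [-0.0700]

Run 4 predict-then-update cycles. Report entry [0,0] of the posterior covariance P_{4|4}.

step 1: x^-=[-1.3161]  P^-=[0.6039]  S=[1.1439]  K=[0.5279]  nu=[0.3161]  x^+=[-1.1492]  P^+=[0.2851]
step 2: x^-=[-1.4135]  P^-=[0.5813]  S=[1.1213]  K=[0.5184]  nu=[0.1435]  x^+=[-1.3391]  P^+=[0.2799]
step 3: x^-=[-1.6471]  P^-=[0.5735]  S=[1.1135]  K=[0.5151]  nu=[-0.5829]  x^+=[-1.9473]  P^+=[0.2781]
step 4: x^-=[-2.3952]  P^-=[0.5708]  S=[1.1108]  K=[0.5139]  nu=[2.3252]  x^+=[-1.2004]  P^+=[0.2775]

P_post[0,0] = 0.2775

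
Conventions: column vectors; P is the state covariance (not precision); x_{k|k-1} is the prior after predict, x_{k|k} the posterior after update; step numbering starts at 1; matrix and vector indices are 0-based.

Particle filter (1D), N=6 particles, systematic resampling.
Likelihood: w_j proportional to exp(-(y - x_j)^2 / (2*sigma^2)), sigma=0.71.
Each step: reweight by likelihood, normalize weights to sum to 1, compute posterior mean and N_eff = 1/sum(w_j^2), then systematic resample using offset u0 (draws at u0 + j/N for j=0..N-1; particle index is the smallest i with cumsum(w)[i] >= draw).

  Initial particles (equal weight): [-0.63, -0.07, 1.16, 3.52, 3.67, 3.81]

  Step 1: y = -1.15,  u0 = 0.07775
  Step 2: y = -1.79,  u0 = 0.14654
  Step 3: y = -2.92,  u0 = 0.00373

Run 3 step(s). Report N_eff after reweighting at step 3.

N_eff = 5.1124

step 1: w=[0.7053, 0.2900, 0.0046, 0.0000, 0.0000, 0.0000]  mean=-0.4593  Neff=1.7193  idx=[0, 0, 0, 0, 1, 1]
step 2: w=[0.2271, 0.2271, 0.2271, 0.2271, 0.0459, 0.0459]  mean=-0.5786  Neff=4.7517  idx=[0, 1, 2, 2, 3, 5]
step 3: w=[0.1977, 0.1977, 0.1977, 0.1977, 0.1977, 0.0114]  mean=-0.6236  Neff=5.1124  idx=[0, 0, 1, 2, 3, 4]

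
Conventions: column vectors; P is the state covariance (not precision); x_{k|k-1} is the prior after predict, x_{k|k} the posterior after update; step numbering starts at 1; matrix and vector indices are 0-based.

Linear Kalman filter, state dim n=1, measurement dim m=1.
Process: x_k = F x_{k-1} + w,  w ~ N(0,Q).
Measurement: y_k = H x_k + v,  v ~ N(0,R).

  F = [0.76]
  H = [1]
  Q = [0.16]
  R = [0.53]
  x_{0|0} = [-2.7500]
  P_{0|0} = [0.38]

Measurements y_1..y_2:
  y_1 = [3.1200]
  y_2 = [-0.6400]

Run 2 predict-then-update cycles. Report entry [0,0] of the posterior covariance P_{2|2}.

P_post[0,0] = 0.1865

step 1: x^-=[-2.0900]  P^-=[0.3795]  S=[0.9095]  K=[0.4173]  nu=[5.2100]  x^+=[0.0839]  P^+=[0.2211]
step 2: x^-=[0.0638]  P^-=[0.2877]  S=[0.8177]  K=[0.3519]  nu=[-0.7038]  x^+=[-0.1839]  P^+=[0.1865]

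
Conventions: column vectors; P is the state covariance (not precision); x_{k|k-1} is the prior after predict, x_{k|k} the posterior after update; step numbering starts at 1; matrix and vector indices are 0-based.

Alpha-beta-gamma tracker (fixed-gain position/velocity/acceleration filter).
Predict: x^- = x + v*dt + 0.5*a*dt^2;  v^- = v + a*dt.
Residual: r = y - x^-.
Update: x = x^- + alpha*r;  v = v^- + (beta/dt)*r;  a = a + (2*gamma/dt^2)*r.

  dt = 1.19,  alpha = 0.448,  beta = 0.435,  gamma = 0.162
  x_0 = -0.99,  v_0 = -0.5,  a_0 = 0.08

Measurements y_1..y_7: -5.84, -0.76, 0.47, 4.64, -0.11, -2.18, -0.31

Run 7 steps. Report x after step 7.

step 1: x_pred=-1.5284  r=-4.3116  x^+=-3.4600  v^+=-1.9809  a^+=-0.9065
step 2: x_pred=-6.4591  r=5.6991  x^+=-3.9059  v^+=-0.9764  a^+=0.3974
step 3: x_pred=-4.7863  r=5.2563  x^+=-2.4315  v^+=1.4180  a^+=1.6001
step 4: x_pred=0.3889  r=4.2511  x^+=2.2934  v^+=4.8761  a^+=2.5727
step 5: x_pred=9.9176  r=-10.0276  x^+=5.4252  v^+=4.2721  a^+=0.2784
step 6: x_pred=10.7062  r=-12.8862  x^+=4.9332  v^+=-0.1071  a^+=-2.6699
step 7: x_pred=2.9154  r=-3.2254  x^+=1.4704  v^+=-4.4632  a^+=-3.4078

x_post = 1.4704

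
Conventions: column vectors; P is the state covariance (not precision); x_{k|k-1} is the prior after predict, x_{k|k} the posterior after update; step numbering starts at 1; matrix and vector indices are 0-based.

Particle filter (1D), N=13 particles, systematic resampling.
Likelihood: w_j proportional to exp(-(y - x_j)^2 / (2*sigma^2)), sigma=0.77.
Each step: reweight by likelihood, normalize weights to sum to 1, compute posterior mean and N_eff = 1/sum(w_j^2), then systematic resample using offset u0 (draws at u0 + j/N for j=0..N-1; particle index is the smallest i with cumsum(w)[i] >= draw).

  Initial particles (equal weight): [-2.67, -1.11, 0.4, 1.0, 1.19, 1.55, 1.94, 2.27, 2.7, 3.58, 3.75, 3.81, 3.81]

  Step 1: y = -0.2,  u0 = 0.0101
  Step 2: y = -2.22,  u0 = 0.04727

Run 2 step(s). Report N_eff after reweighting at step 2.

step 1: w=[0.0032, 0.2707, 0.4017, 0.1616, 0.1067, 0.0411, 0.0114, 0.0032, 0.0005, 0.0000, 0.0000, 0.0000, 0.0000]  mean=0.2347  Neff=3.6502  idx=[1, 1, 1, 1, 2, 2, 2, 2, 2, 3, 3, 4, 4]
step 2: w=[0.2473, 0.2473, 0.2473, 0.2473, 0.0021, 0.0021, 0.0021, 0.0021, 0.0021, 0.0001, 0.0001, 0.0000, 0.0000]  mean=-1.0932  Neff=4.0891  idx=[0, 0, 0, 1, 1, 1, 2, 2, 2, 2, 3, 3, 3]

N_eff = 4.0891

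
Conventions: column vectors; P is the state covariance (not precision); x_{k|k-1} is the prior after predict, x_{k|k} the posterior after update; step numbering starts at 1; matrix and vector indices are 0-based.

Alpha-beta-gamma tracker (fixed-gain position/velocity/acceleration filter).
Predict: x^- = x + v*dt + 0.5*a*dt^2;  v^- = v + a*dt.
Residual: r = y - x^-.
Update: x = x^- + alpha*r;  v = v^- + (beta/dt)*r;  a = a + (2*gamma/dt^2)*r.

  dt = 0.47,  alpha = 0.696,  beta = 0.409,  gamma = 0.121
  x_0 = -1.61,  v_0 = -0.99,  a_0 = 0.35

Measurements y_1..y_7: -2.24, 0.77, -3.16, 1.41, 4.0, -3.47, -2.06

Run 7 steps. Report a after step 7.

step 1: x_pred=-2.0366  r=-0.2034  x^+=-2.1782  v^+=-1.0025  a^+=0.1272
step 2: x_pred=-2.6353  r=3.4053  x^+=-0.2652  v^+=2.0207  a^+=3.8578
step 3: x_pred=1.1106  r=-4.2706  x^+=-1.8617  v^+=0.1175  a^+=-0.8207
step 4: x_pred=-1.8972  r=3.3072  x^+=0.4046  v^+=2.6097  a^+=2.8023
step 5: x_pred=1.9407  r=2.0593  x^+=3.3740  v^+=5.7188  a^+=5.0583
step 6: x_pred=6.6205  r=-10.0905  x^+=-0.4025  v^+=-0.6846  a^+=-5.9960
step 7: x_pred=-1.3865  r=-0.6735  x^+=-1.8553  v^+=-4.0888  a^+=-6.7338

a_post = -6.7338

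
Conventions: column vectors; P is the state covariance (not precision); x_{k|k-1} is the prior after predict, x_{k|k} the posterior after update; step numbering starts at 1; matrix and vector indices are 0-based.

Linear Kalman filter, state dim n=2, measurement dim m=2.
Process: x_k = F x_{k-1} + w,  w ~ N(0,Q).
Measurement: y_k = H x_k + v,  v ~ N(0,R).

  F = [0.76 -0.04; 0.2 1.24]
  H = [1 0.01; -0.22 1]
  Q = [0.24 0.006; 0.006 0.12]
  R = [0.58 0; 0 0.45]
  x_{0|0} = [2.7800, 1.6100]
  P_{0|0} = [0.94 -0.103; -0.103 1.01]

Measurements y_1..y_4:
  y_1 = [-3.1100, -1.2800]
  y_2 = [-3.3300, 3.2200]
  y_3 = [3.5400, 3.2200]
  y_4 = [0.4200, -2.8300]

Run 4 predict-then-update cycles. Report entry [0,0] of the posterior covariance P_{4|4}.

step 1: x^-=[2.0484, 2.5524]  P^-=[0.7908 0.0025; 0.0025 1.6595]  S=[1.3710 -0.1549; -0.1549 2.1466]  K=[0.5725 -0.0386; 0.1021 0.7802]  nu=[-5.1839, -3.3818]  x^+=[-0.7888, -0.6151]  P^+=[0.3315 0.0556; 0.0556 0.3633]
step 2: x^-=[-0.5749, -0.9204]  P^-=[0.4287 0.0903; 0.0903 0.7194]  S=[1.0105 0.0030; 0.0030 1.1504]  K=[0.4251 -0.0046; 0.0947 0.6078]  nu=[-2.7459, 4.0140]  x^+=[-1.7606, 1.2594]  P^+=[0.2460 0.0521; 0.0521 0.2850]
step 3: x^-=[-1.3884, 1.2096]  P^-=[0.3794 0.0779; 0.0779 0.5938]  S=[0.9610 0.0002; 0.0002 1.0279]  K=[0.3956 -0.0055; 0.0871 0.5610]  nu=[4.9163, 1.7050]  x^+=[0.5471, 2.5944]  P^+=[0.2290 0.0479; 0.0479 0.2630]
step 4: x^-=[0.3120, 3.3265]  P^-=[0.3698 0.0725; 0.0725 0.5573]  S=[0.9513 -0.0034; -0.0034 0.9933]  K=[0.3894 -0.0075; 0.0841 0.5453]  nu=[0.0747, -6.0879]  x^+=[0.3871, 0.0131]  P^+=[0.2254 0.0462; 0.0462 0.2555]

P_post[0,0] = 0.2254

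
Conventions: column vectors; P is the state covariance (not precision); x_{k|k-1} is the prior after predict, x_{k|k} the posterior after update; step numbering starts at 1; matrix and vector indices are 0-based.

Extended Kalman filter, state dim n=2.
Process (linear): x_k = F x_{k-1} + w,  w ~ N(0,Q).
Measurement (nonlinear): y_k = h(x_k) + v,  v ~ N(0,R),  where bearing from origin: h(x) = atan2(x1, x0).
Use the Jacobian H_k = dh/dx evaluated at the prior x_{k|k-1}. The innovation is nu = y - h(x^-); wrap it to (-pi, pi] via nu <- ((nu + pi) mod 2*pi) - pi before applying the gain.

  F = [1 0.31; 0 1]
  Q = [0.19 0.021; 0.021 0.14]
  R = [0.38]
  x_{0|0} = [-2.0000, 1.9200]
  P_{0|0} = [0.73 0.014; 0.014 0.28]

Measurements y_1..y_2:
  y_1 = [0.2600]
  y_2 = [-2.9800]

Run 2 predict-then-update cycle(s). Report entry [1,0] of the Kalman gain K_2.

K[1,0] = -0.0216

step 1: x^-=[-1.4048, 1.9200]  P^-=[0.9556 0.1218; 0.1218 0.4200]  H_jac=[-0.3392 -0.2482]  S=[0.5364]  K=[-0.6608; -0.2714]  nu=[-1.9425]  x^+=[-0.1213, 2.4472]  P^+=[0.7214 0.0256; 0.0256 0.3805]
step 2: x^-=[0.6373, 2.4472]  P^-=[0.9639 0.1646; 0.1646 0.5205]  H_jac=[-0.3827 0.0997]  S=[0.5138]  K=[-0.6860; -0.0216]  nu=[1.9872]  x^+=[-0.7259, 2.4042]  P^+=[0.7221 0.1570; 0.1570 0.5203]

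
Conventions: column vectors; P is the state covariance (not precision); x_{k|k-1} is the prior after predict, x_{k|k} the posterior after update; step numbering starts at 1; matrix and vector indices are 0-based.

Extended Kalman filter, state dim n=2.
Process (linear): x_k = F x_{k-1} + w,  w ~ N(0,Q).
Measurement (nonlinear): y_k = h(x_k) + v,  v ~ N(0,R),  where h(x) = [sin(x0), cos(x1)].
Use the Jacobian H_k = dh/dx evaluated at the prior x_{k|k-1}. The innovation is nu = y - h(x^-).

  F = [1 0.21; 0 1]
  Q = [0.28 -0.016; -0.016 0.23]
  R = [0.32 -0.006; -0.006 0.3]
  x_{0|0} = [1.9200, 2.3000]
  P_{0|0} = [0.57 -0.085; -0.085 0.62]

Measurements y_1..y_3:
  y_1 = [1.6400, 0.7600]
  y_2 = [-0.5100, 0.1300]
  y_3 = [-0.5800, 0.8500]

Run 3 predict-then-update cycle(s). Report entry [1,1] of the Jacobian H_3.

step 1: x^-=[2.4030, 2.3000]  P^-=[0.8416 0.0292; 0.0292 0.8500]  H_jac=[-0.7394 0.0000; 0.0000 -0.7457]  S=[0.7802 0.0101; 0.0101 0.7727]  K=[-0.7975 -0.0178; -0.0171 -0.8201]  nu=[0.9668, 1.4263]  x^+=[1.6067, 1.1138]  P^+=[0.3450 0.0007; 0.0007 0.3298]
step 2: x^-=[1.8406, 1.1138]  P^-=[0.6398 0.0540; 0.0540 0.5598]  H_jac=[-0.2666 0.0000; 0.0000 -0.8974]  S=[0.3655 0.0069; 0.0069 0.7508]  K=[-0.4655 -0.0602; -0.0267 -0.6688]  nu=[-1.4738, -0.3113]  x^+=[2.5455, 1.3614]  P^+=[0.5575 0.0170; 0.0170 0.2234]
step 3: x^-=[2.8314, 1.3614]  P^-=[0.8545 0.0479; 0.0479 0.4534]  H_jac=[-0.9523 0.0000; 0.0000 -0.9781]  S=[1.0949 0.0387; 0.0387 0.7338]  K=[-0.7423 -0.0248; -0.0204 -0.6033]  nu=[-0.8853, 0.6421]  x^+=[3.4726, 0.9920]  P^+=[0.2493 0.0031; 0.0031 0.1849]

H_jac[1,1] = -0.9781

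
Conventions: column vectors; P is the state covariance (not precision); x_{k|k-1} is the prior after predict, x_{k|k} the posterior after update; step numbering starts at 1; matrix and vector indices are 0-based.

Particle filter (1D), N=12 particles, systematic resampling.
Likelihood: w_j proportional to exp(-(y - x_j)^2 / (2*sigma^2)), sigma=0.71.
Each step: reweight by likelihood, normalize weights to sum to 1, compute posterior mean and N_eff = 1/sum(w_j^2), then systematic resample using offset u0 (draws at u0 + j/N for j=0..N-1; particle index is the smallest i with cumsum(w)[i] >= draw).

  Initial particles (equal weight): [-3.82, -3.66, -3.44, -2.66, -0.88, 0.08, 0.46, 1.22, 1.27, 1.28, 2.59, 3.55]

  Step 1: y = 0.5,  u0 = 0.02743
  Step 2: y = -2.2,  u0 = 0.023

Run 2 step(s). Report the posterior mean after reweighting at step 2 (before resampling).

step 1: w=[0.0000, 0.0000, 0.0000, 0.0000, 0.0408, 0.2267, 0.2696, 0.1615, 0.1500, 0.1477, 0.0035, 0.0000]  mean=0.6921  Neff=5.0971  idx=[4, 5, 5, 6, 6, 6, 6, 7, 7, 8, 9, 9]
step 2: w=[0.9214, 0.0299, 0.0299, 0.0046, 0.0046, 0.0046, 0.0046, 0.0000, 0.0000, 0.0000, 0.0000, 0.0000]  mean=-0.7973  Neff=1.1753  idx=[0, 0, 0, 0, 0, 0, 0, 0, 0, 0, 0, 1]

post_mean = -0.7973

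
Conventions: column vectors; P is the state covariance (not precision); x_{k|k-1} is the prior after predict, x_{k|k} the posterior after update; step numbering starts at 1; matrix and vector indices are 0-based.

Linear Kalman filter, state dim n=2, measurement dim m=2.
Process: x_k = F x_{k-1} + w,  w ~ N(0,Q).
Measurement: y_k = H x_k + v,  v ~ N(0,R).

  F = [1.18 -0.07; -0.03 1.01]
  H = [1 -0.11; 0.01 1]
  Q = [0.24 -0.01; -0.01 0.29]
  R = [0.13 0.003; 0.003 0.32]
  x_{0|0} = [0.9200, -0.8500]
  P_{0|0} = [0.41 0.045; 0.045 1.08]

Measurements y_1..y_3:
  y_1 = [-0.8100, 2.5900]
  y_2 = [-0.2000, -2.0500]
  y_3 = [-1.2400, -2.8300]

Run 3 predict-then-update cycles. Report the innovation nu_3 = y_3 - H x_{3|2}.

step 1: x^-=[1.1451, -0.8861]  P^-=[0.8087 -0.0471; -0.0471 1.3894]  S=[0.9659 -0.1888; -0.1888 1.7085]  K=[0.8567 0.0718; -0.0492 0.8075]  nu=[-2.0526, 3.4646]  x^+=[-0.3645, 2.0125]  P^+=[0.1143 0.0244; 0.0244 0.2580]
step 2: x^-=[-0.5709, 2.0436]  P^-=[0.3963 -0.0031; -0.0031 0.5518]  S=[0.5337 -0.0569; -0.0569 0.8718]  K=[0.7486 0.0498; -0.0525 0.6295]  nu=[0.5957, -4.0879]  x^+=[-0.3285, -0.5611]  P^+=[0.0994 0.0172; 0.0172 0.2011]
step 3: x^-=[-0.3483, -0.5568]  P^-=[0.3765 -0.0072; -0.0072 0.4942]  S=[0.5141 -0.0548; -0.0548 0.8141]  K=[0.7388 0.0455; -0.0555 0.6032]  nu=[-0.9529, -2.2697]  x^+=[-1.1556, -1.8731]  P^+=[0.0979 0.0158; 0.0158 0.1927]

innov = [-0.9529, -2.2697]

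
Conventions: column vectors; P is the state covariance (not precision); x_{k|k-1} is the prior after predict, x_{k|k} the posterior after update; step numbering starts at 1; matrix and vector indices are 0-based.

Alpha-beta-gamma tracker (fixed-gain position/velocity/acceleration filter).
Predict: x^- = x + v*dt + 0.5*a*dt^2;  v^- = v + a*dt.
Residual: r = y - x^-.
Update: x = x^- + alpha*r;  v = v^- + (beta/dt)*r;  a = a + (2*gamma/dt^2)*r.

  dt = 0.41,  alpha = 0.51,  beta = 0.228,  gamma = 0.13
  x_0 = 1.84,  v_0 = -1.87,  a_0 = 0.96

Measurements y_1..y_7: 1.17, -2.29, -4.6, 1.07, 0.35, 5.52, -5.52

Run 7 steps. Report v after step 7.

step 1: x_pred=1.1540  r=0.0160  x^+=1.1622  v^+=-1.4675  a^+=0.9848
step 2: x_pred=0.6433  r=-2.9333  x^+=-0.8527  v^+=-2.6949  a^+=-3.5521
step 3: x_pred=-2.2562  r=-2.3438  x^+=-3.4515  v^+=-5.4547  a^+=-7.1773
step 4: x_pred=-6.2912  r=7.3612  x^+=-2.5370  v^+=-4.3038  a^+=4.2083
step 5: x_pred=-3.9478  r=4.2978  x^+=-1.7559  v^+=-0.1884  a^+=10.8557
step 6: x_pred=-0.9208  r=6.4408  x^+=2.3640  v^+=7.8441  a^+=20.8176
step 7: x_pred=7.3298  r=-12.8498  x^+=0.7764  v^+=9.2336  a^+=0.9428

v_post = 9.2336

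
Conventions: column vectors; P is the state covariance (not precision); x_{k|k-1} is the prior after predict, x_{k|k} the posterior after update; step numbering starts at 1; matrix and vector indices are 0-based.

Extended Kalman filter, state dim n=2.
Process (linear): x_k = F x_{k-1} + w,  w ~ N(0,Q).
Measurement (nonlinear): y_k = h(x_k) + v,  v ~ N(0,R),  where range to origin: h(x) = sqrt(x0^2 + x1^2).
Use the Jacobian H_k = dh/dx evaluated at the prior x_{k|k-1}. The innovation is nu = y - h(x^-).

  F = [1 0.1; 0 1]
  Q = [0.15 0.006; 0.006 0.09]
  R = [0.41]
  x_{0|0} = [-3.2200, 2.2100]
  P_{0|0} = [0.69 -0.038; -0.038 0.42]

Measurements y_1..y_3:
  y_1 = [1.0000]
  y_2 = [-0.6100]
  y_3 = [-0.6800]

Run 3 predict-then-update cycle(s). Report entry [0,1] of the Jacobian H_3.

H_jac[0,1] = 0.8314

step 1: x^-=[-2.9990, 2.2100]  P^-=[0.8366 0.0100; 0.0100 0.5100]  H_jac=[-0.8050 0.5932]  S=[1.1221]  K=[-0.5949; 0.2625]  nu=[-2.7253]  x^+=[-1.3777, 1.4947]  P^+=[0.4395 0.1852; 0.1852 0.4327]
step 2: x^-=[-1.2282, 1.4947]  P^-=[0.6308 0.2345; 0.2345 0.5227]  H_jac=[-0.6349 0.7726]  S=[0.7463]  K=[-0.2939; 0.3417]  nu=[-2.5446]  x^+=[-0.4803, 0.6252]  P^+=[0.5664 0.3094; 0.3094 0.4356]
step 3: x^-=[-0.4178, 0.6252]  P^-=[0.7826 0.3590; 0.3590 0.5256]  H_jac=[-0.5556 0.8314]  S=[0.6833]  K=[-0.1996; 0.3476]  nu=[-1.4320]  x^+=[-0.1320, 0.1274]  P^+=[0.7554 0.4064; 0.4064 0.4430]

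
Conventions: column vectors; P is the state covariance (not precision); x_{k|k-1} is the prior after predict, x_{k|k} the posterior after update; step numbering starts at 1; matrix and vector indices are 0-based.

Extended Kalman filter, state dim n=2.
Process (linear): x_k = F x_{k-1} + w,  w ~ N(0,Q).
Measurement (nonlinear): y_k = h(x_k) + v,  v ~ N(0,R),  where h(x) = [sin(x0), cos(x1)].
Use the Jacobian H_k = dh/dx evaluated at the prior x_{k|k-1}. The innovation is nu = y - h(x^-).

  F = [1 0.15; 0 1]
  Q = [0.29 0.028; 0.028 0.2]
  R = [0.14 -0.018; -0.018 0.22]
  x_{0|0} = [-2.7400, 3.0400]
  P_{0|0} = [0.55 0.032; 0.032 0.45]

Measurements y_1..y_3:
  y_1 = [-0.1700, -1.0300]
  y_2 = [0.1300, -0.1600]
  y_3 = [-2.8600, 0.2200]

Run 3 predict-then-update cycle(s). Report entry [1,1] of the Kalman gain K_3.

K[1,1] = -0.9045

step 1: x^-=[-2.2840, 3.0400]  P^-=[0.8597 0.1275; 0.1275 0.6500]  H_jac=[-0.6543 0.0000; 0.0000 -0.1014]  S=[0.5080 -0.0095; -0.0095 0.2267]  K=[-1.1092 -0.1037; -0.1698 -0.2980]  nu=[0.5863, -0.0352]  x^+=[-2.9306, 2.9509]  P^+=[0.2345 0.0281; 0.0281 0.6162]
step 2: x^-=[-2.4880, 2.9509]  P^-=[0.5468 0.1486; 0.1486 0.8162]  H_jac=[-0.7939 0.0000; 0.0000 -0.1895]  S=[0.4846 0.0044; 0.0044 0.2493]  K=[-0.8949 -0.0973; -0.2378 -0.6163]  nu=[0.7380, 0.8219]  x^+=[-3.2284, 2.2689]  P^+=[0.1556 0.0280; 0.0280 0.6928]
step 3: x^-=[-2.8881, 2.2689]  P^-=[0.4696 0.1599; 0.1599 0.8928]  H_jac=[-0.9680 0.0000; 0.0000 -0.7661]  S=[0.5800 0.1006; 0.1006 0.7440]  K=[-0.7733 -0.0601; -0.1100 -0.9045]  nu=[-2.6092, 0.8628]  x^+=[-0.9223, 1.7756]  P^+=[0.1107 -0.0009; -0.0009 0.2572]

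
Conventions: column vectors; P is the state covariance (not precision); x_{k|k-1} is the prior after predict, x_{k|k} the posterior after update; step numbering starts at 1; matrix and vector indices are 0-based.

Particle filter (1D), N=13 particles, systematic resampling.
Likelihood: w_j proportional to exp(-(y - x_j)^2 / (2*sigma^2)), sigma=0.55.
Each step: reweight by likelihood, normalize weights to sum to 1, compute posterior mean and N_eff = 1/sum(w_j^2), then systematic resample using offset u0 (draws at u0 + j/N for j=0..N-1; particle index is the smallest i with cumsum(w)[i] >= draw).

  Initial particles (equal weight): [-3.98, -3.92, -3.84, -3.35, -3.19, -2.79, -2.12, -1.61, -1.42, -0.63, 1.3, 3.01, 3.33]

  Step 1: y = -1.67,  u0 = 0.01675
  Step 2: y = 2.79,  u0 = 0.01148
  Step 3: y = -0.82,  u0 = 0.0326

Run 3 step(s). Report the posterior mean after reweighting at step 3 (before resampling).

post_mean = -1.4297

step 1: w=[0.0001, 0.0001, 0.0001, 0.0032, 0.0075, 0.0428, 0.2437, 0.3385, 0.3071, 0.0570, 0.0000, 0.0000, 0.0000]  mean=-1.6886  Neff=3.6576  idx=[5, 6, 6, 6, 7, 7, 7, 7, 7, 8, 8, 8, 8]
step 2: w=[0.0000, 0.0000, 0.0000, 0.0000, 0.0154, 0.0154, 0.0154, 0.0154, 0.0154, 0.2307, 0.2307, 0.2307, 0.2307]  mean=-1.4347  Neff=4.6714  idx=[4, 9, 9, 9, 10, 10, 10, 11, 11, 11, 12, 12, 12]
step 3: w=[0.0511, 0.0791, 0.0791, 0.0791, 0.0791, 0.0791, 0.0791, 0.0791, 0.0791, 0.0791, 0.0791, 0.0791, 0.0791]  mean=-1.4297  Neff=12.8791  idx=[0, 1, 2, 3, 4, 5, 6, 7, 8, 9, 10, 11, 12]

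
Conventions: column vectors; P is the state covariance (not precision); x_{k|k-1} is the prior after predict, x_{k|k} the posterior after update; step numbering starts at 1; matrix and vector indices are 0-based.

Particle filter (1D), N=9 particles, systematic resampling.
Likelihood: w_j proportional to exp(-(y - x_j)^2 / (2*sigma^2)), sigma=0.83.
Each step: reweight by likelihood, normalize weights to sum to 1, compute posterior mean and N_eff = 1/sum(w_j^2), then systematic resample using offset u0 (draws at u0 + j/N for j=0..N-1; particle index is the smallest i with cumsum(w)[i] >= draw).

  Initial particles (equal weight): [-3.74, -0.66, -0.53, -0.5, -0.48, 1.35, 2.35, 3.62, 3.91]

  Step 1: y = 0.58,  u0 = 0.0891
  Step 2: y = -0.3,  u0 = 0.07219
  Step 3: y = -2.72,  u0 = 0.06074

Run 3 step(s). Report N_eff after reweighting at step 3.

N_eff = 7.7082

step 1: w=[0.0000, 0.1387, 0.1731, 0.1815, 0.1873, 0.2753, 0.0436, 0.0005, 0.0001]  mean=0.1125  Neff=5.1317  idx=[1, 2, 2, 3, 4, 4, 5, 5, 6]
step 2: w=[0.1506, 0.1592, 0.1592, 0.1607, 0.1616, 0.1616, 0.0229, 0.0229, 0.0010]  mean=-0.4394  Neff=6.5555  idx=[0, 1, 1, 2, 3, 3, 4, 5, 6]
step 3: w=[0.1864, 0.1248, 0.1248, 0.1248, 0.1134, 0.1134, 0.1063, 0.1063, 0.0000]  mean=-0.5368  Neff=7.7082  idx=[0, 0, 1, 2, 3, 4, 5, 6, 7]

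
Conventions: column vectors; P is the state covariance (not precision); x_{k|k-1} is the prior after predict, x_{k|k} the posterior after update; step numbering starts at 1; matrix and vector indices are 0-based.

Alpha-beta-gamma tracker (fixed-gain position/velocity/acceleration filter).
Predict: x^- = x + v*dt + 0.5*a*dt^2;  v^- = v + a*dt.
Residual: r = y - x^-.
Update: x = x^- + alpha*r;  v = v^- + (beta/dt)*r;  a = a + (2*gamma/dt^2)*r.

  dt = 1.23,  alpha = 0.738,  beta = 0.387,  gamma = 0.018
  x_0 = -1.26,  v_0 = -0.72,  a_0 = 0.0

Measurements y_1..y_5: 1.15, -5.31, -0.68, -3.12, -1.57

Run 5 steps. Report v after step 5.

step 1: x_pred=-2.1456  r=3.2956  x^+=0.2866  v^+=0.3169  a^+=0.0784
step 2: x_pred=0.7357  r=-6.0457  x^+=-3.7260  v^+=-1.4888  a^+=-0.0654
step 3: x_pred=-5.6068  r=4.9268  x^+=-1.9708  v^+=-0.0192  a^+=0.0518
step 4: x_pred=-1.9552  r=-1.1648  x^+=-2.8148  v^+=-0.3219  a^+=0.0241
step 5: x_pred=-3.1926  r=1.6226  x^+=-1.9951  v^+=0.2182  a^+=0.0627

v_post = 0.2182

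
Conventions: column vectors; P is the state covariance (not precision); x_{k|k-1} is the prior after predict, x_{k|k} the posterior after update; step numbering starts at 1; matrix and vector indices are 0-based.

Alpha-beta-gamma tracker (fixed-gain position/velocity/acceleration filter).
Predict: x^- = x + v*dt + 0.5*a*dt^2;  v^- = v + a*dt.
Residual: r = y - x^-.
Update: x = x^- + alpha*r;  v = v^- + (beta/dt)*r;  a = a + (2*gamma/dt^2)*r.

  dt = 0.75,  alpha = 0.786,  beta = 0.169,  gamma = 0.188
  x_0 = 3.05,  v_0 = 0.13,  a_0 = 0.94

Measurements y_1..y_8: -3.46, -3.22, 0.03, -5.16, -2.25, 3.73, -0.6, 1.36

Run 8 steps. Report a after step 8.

a_post = -0.3322

step 1: x_pred=3.4119  r=-6.8719  x^+=-1.9894  v^+=-0.7135  a^+=-3.6535
step 2: x_pred=-3.5521  r=0.3321  x^+=-3.2911  v^+=-3.3787  a^+=-3.4315
step 3: x_pred=-6.7902  r=6.8202  x^+=-1.4295  v^+=-4.4155  a^+=1.1274
step 4: x_pred=-4.4241  r=-0.7359  x^+=-5.0025  v^+=-3.7358  a^+=0.6355
step 5: x_pred=-7.6256  r=5.3756  x^+=-3.4004  v^+=-2.0478  a^+=4.2288
step 6: x_pred=-3.7469  r=7.4769  x^+=2.1299  v^+=2.8086  a^+=9.2267
step 7: x_pred=6.8314  r=-7.4314  x^+=0.9903  v^+=8.0541  a^+=4.2593
step 8: x_pred=8.2288  r=-6.8688  x^+=2.8299  v^+=9.7008  a^+=-0.3322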